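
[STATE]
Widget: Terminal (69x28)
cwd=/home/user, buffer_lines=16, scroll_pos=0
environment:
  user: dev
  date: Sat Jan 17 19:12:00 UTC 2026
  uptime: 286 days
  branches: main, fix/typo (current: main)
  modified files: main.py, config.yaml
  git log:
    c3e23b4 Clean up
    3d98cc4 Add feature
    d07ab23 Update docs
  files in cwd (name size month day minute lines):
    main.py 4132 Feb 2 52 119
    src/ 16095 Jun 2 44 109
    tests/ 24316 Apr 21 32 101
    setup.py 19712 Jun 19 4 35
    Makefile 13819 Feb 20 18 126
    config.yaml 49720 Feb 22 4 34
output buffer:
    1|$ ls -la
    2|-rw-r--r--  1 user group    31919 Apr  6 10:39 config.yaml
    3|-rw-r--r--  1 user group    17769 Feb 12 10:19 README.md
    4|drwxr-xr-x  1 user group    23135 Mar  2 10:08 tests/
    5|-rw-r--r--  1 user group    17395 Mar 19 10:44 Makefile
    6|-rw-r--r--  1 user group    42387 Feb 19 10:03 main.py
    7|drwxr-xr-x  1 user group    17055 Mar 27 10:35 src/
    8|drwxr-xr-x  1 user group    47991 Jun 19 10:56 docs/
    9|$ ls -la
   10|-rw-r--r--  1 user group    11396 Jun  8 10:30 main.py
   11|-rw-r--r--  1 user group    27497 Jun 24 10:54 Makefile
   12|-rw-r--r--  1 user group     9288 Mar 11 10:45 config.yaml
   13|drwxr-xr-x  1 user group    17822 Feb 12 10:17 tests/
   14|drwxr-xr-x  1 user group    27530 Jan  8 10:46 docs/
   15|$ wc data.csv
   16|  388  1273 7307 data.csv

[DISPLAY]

$ ls -la                                                             
-rw-r--r--  1 user group    31919 Apr  6 10:39 config.yaml           
-rw-r--r--  1 user group    17769 Feb 12 10:19 README.md             
drwxr-xr-x  1 user group    23135 Mar  2 10:08 tests/                
-rw-r--r--  1 user group    17395 Mar 19 10:44 Makefile              
-rw-r--r--  1 user group    42387 Feb 19 10:03 main.py               
drwxr-xr-x  1 user group    17055 Mar 27 10:35 src/                  
drwxr-xr-x  1 user group    47991 Jun 19 10:56 docs/                 
$ ls -la                                                             
-rw-r--r--  1 user group    11396 Jun  8 10:30 main.py               
-rw-r--r--  1 user group    27497 Jun 24 10:54 Makefile              
-rw-r--r--  1 user group     9288 Mar 11 10:45 config.yaml           
drwxr-xr-x  1 user group    17822 Feb 12 10:17 tests/                
drwxr-xr-x  1 user group    27530 Jan  8 10:46 docs/                 
$ wc data.csv                                                        
  388  1273 7307 data.csv                                            
$ █                                                                  
                                                                     
                                                                     
                                                                     
                                                                     
                                                                     
                                                                     
                                                                     
                                                                     
                                                                     
                                                                     
                                                                     


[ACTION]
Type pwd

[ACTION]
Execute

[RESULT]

$ ls -la                                                             
-rw-r--r--  1 user group    31919 Apr  6 10:39 config.yaml           
-rw-r--r--  1 user group    17769 Feb 12 10:19 README.md             
drwxr-xr-x  1 user group    23135 Mar  2 10:08 tests/                
-rw-r--r--  1 user group    17395 Mar 19 10:44 Makefile              
-rw-r--r--  1 user group    42387 Feb 19 10:03 main.py               
drwxr-xr-x  1 user group    17055 Mar 27 10:35 src/                  
drwxr-xr-x  1 user group    47991 Jun 19 10:56 docs/                 
$ ls -la                                                             
-rw-r--r--  1 user group    11396 Jun  8 10:30 main.py               
-rw-r--r--  1 user group    27497 Jun 24 10:54 Makefile              
-rw-r--r--  1 user group     9288 Mar 11 10:45 config.yaml           
drwxr-xr-x  1 user group    17822 Feb 12 10:17 tests/                
drwxr-xr-x  1 user group    27530 Jan  8 10:46 docs/                 
$ wc data.csv                                                        
  388  1273 7307 data.csv                                            
$ pwd                                                                
/home/user                                                           
$ █                                                                  
                                                                     
                                                                     
                                                                     
                                                                     
                                                                     
                                                                     
                                                                     
                                                                     
                                                                     


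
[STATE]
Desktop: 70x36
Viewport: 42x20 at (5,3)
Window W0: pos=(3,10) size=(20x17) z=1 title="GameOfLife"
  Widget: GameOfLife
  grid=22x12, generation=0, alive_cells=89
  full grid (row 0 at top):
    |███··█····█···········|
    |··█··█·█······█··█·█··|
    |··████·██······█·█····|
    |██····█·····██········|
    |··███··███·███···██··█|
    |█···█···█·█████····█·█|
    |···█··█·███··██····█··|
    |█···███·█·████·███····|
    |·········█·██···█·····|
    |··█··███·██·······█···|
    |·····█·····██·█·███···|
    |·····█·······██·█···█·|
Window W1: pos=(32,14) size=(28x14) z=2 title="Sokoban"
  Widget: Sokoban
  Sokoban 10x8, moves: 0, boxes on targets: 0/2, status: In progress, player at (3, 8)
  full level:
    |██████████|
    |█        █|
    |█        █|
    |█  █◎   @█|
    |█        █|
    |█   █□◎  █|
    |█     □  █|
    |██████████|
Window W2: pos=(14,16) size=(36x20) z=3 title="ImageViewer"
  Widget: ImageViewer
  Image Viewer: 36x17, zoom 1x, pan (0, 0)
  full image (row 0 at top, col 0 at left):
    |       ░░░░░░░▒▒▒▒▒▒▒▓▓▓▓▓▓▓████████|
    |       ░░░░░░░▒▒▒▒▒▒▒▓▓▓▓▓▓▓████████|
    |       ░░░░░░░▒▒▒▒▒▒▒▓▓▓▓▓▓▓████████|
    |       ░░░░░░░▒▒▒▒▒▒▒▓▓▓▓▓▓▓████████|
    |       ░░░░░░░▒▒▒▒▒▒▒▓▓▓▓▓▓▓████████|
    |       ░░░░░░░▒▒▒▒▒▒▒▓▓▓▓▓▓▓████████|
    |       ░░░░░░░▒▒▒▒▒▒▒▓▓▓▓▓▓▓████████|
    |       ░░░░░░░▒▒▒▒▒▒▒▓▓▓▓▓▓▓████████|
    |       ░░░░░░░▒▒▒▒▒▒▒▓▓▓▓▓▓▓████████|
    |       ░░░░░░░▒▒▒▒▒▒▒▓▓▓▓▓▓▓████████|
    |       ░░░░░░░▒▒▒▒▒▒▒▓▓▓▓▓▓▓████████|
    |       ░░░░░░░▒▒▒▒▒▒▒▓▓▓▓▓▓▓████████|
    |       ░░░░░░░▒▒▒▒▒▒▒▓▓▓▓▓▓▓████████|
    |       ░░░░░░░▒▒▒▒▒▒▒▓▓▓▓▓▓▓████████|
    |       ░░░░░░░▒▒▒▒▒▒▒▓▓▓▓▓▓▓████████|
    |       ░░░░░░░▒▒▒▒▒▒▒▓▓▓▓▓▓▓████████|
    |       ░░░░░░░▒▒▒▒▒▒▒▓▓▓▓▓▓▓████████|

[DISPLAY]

                                          
                                          
                                          
                                          
                                          
                                          
                                          
━━━━━━━━━━━━━━━━━┓                        
GameOfLife       ┃                        
─────────────────┨                        
en: 0            ┃                        
··█····█·········┃         ┏━━━━━━━━━━━━━━
··█·█······█··█·█┃         ┃ Sokoban      
███·██···┏━━━━━━━━━━━━━━━━━━━━━━━━━━━━━━━━
···█·····┃ ImageViewer                    
██··███·█┠────────────────────────────────
·█···█·██┃       ░░░░░░░▒▒▒▒▒▒▒▓▓▓▓▓▓▓████
█··█·███·┃       ░░░░░░░▒▒▒▒▒▒▒▓▓▓▓▓▓▓████
·███·█·██┃       ░░░░░░░▒▒▒▒▒▒▒▓▓▓▓▓▓▓████
······█·█┃       ░░░░░░░▒▒▒▒▒▒▒▓▓▓▓▓▓▓████


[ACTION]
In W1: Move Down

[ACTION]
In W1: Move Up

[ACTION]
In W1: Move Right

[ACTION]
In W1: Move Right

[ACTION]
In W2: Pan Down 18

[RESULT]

                                          
                                          
                                          
                                          
                                          
                                          
                                          
━━━━━━━━━━━━━━━━━┓                        
GameOfLife       ┃                        
─────────────────┨                        
en: 0            ┃                        
··█····█·········┃         ┏━━━━━━━━━━━━━━
··█·█······█··█·█┃         ┃ Sokoban      
███·██···┏━━━━━━━━━━━━━━━━━━━━━━━━━━━━━━━━
···█·····┃ ImageViewer                    
██··███·█┠────────────────────────────────
·█···█·██┃                                
█··█·███·┃                                
·███·█·██┃                                
······█·█┃                                


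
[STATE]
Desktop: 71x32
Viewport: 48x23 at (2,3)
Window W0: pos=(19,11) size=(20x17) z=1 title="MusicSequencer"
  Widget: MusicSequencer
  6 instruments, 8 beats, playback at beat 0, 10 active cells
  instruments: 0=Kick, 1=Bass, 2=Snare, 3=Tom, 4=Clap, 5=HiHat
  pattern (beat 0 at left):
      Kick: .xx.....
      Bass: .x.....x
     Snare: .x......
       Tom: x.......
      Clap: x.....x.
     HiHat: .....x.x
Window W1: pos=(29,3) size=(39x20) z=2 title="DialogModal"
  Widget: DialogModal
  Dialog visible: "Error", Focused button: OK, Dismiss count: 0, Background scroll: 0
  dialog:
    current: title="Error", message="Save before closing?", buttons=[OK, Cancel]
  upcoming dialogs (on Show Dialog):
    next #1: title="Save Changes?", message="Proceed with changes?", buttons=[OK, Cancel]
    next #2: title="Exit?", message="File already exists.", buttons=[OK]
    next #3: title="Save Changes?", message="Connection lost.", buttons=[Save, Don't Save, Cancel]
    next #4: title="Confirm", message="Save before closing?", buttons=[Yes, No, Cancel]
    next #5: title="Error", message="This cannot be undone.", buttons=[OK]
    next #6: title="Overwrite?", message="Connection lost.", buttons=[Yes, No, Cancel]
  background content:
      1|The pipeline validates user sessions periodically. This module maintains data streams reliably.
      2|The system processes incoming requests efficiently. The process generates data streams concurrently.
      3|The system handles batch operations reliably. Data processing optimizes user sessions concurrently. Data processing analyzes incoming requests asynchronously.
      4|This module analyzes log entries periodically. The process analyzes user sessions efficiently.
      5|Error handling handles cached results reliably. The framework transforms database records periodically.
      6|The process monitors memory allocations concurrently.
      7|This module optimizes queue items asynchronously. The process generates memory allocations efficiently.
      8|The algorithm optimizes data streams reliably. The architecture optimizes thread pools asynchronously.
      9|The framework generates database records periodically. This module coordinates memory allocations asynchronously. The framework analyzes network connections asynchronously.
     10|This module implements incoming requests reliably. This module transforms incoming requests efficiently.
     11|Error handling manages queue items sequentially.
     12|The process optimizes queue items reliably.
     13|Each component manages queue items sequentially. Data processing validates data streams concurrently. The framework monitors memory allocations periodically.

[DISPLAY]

                           ┏━━━━━━━━━━━━━━━━━━━━
                           ┃ DialogModal        
                           ┠────────────────────
                           ┃The pipeline validat
                           ┃The system processes
                           ┃The system handles b
                           ┃This module analyzes
                           ┃Error handling handl
                 ┏━━━━━━━━━┃The pr┌─────────────
                 ┃ MusicSeq┃This m│        Error
                 ┠─────────┃The al│ Save before 
                 ┃      ▼12┃The fr│    [OK]  Can
                 ┃  Kick·██┃This m└─────────────
                 ┃  Bass·█·┃Error handling manag
                 ┃ Snare·█·┃The process optimize
                 ┃   Tom█··┃Each component manag
                 ┃  Clap█··┃                    
                 ┃ HiHat···┃                    
                 ┃         ┃                    
                 ┃         ┗━━━━━━━━━━━━━━━━━━━━
                 ┃                  ┃           
                 ┃                  ┃           
                 ┃                  ┃           


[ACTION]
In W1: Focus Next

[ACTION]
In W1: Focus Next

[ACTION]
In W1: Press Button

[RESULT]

                           ┏━━━━━━━━━━━━━━━━━━━━
                           ┃ DialogModal        
                           ┠────────────────────
                           ┃The pipeline validat
                           ┃The system processes
                           ┃The system handles b
                           ┃This module analyzes
                           ┃Error handling handl
                 ┏━━━━━━━━━┃The process monitors
                 ┃ MusicSeq┃This module optimize
                 ┠─────────┃The algorithm optimi
                 ┃      ▼12┃The framework genera
                 ┃  Kick·██┃This module implemen
                 ┃  Bass·█·┃Error handling manag
                 ┃ Snare·█·┃The process optimize
                 ┃   Tom█··┃Each component manag
                 ┃  Clap█··┃                    
                 ┃ HiHat···┃                    
                 ┃         ┃                    
                 ┃         ┗━━━━━━━━━━━━━━━━━━━━
                 ┃                  ┃           
                 ┃                  ┃           
                 ┃                  ┃           


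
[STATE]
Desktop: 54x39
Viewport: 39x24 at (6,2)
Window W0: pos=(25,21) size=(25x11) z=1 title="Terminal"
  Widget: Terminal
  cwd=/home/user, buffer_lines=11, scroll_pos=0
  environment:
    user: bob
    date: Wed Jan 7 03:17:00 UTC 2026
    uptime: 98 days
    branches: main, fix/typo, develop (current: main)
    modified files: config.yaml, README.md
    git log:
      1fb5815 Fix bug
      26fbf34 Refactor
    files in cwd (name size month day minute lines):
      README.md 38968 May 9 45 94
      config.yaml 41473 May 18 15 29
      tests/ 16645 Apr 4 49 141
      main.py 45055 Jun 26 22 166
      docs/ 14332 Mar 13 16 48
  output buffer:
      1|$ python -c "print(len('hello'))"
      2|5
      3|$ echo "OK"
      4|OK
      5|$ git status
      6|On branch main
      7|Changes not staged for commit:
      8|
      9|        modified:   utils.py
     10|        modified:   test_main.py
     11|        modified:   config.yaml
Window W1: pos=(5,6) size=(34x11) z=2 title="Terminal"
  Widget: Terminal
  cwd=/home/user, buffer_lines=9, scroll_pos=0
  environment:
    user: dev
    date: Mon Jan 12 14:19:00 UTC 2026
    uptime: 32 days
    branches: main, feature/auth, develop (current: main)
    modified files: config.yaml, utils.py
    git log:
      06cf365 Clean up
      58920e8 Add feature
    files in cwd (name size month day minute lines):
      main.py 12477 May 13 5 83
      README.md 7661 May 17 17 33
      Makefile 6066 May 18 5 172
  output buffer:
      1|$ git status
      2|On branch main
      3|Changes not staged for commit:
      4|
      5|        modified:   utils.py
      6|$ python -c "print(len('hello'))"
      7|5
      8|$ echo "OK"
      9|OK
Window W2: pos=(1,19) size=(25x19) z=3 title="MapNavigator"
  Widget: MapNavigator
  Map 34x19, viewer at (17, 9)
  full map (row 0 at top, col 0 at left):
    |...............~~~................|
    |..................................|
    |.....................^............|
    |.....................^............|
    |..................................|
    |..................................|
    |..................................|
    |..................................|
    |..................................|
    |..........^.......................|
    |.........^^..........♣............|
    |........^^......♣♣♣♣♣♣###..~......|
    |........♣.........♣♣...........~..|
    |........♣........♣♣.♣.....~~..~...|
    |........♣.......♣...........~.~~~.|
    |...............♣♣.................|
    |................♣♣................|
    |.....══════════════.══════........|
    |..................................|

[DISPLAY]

                                       
                                       
                                       
                                       
━━━━━━━━━━━━━━━━━━━━━━━━━━━━━━━━┓      
 Terminal                       ┃      
────────────────────────────────┨      
$ git status                    ┃      
On branch main                  ┃      
Changes not staged for commit:  ┃      
                                ┃      
        modified:   utils.py    ┃      
$ python -c "print(len('hello'))┃      
5                               ┃      
━━━━━━━━━━━━━━━━━━━━━━━━━━━━━━━━┛      
                                       
                                       
━━━━━━━━━━━━━━━━━━━┓                   
Navigator          ┃                   
───────────────────┨━━━━━━━━━━━━━━━━━━━
...........^.......┃ Terminal          
...........^.......┃───────────────────
...................┃$ python -c "print(
...................┃5                  


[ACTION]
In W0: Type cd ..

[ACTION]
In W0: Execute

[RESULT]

                                       
                                       
                                       
                                       
━━━━━━━━━━━━━━━━━━━━━━━━━━━━━━━━┓      
 Terminal                       ┃      
────────────────────────────────┨      
$ git status                    ┃      
On branch main                  ┃      
Changes not staged for commit:  ┃      
                                ┃      
        modified:   utils.py    ┃      
$ python -c "print(len('hello'))┃      
5                               ┃      
━━━━━━━━━━━━━━━━━━━━━━━━━━━━━━━━┛      
                                       
                                       
━━━━━━━━━━━━━━━━━━━┓                   
Navigator          ┃                   
───────────────────┨━━━━━━━━━━━━━━━━━━━
...........^.......┃ Terminal          
...........^.......┃───────────────────
...................┃                   
...................┃        modified:  


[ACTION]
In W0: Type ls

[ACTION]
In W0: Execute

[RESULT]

                                       
                                       
                                       
                                       
━━━━━━━━━━━━━━━━━━━━━━━━━━━━━━━━┓      
 Terminal                       ┃      
────────────────────────────────┨      
$ git status                    ┃      
On branch main                  ┃      
Changes not staged for commit:  ┃      
                                ┃      
        modified:   utils.py    ┃      
$ python -c "print(len('hello'))┃      
5                               ┃      
━━━━━━━━━━━━━━━━━━━━━━━━━━━━━━━━┛      
                                       
                                       
━━━━━━━━━━━━━━━━━━━┓                   
Navigator          ┃                   
───────────────────┨━━━━━━━━━━━━━━━━━━━
...........^.......┃ Terminal          
...........^.......┃───────────────────
...................┃        modified:  
...................┃        modified:  


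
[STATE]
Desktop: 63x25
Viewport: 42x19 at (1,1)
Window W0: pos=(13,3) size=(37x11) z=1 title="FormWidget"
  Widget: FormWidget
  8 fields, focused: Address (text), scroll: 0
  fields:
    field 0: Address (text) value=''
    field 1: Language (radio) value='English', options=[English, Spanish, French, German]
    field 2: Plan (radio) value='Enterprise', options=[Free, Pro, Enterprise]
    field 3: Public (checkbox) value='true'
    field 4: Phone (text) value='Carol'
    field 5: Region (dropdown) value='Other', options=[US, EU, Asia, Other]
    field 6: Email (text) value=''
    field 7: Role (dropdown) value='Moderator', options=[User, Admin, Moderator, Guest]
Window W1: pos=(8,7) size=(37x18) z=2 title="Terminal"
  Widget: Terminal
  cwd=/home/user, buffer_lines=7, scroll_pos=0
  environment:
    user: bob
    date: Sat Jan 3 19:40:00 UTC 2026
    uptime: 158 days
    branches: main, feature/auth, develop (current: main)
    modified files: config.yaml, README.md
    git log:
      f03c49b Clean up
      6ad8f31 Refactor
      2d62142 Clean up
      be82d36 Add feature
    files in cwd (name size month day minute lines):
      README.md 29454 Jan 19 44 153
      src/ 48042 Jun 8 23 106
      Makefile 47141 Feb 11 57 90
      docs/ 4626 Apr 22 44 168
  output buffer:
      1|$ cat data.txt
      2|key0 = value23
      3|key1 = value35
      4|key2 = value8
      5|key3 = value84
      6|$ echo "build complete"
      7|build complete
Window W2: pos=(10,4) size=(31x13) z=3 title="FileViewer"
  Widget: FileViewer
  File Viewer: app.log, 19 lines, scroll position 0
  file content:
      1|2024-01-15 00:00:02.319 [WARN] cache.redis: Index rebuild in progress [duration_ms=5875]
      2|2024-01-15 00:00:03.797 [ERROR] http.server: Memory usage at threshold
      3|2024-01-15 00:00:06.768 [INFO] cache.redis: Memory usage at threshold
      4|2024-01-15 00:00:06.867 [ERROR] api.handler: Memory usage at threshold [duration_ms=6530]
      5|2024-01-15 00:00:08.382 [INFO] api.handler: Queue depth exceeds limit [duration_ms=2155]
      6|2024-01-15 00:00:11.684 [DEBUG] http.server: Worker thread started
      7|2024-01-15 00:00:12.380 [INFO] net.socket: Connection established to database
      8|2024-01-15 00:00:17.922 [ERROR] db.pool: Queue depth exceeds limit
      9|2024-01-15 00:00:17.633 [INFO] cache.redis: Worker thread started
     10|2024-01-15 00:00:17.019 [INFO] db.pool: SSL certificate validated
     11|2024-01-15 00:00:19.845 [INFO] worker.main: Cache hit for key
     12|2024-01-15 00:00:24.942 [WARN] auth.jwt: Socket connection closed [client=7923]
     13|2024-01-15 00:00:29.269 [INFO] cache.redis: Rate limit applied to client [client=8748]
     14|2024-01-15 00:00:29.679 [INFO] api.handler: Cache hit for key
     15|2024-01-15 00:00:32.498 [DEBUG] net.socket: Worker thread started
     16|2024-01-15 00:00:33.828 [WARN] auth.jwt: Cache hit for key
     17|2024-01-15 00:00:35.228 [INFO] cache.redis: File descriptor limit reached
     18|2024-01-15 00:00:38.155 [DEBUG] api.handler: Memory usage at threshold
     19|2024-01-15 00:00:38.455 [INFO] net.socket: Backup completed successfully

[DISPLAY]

                                          
                                          
            ┏━━━━━━━━━━━━━━━━━━━━━━━━━━━━━
         ┏━━━━━━━━━━━━━━━━━━━━━━━━━━━━━┓  
         ┃ FileViewer                  ┃──
         ┠─────────────────────────────┨  
       ┏━┃2024-01-15 00:00:02.319 [WAR▲┃━━
       ┃ ┃2024-01-15 00:00:03.797 [ERR█┃  
       ┠─┃2024-01-15 00:00:06.768 [INF░┃──
       ┃$┃2024-01-15 00:00:06.867 [ERR░┃  
       ┃k┃2024-01-15 00:00:08.382 [INF░┃  
       ┃k┃2024-01-15 00:00:11.684 [DEB░┃  
       ┃k┃2024-01-15 00:00:12.380 [INF░┃  
       ┃k┃2024-01-15 00:00:17.922 [ERR░┃  
       ┃$┃2024-01-15 00:00:17.633 [INF▼┃  
       ┃b┗━━━━━━━━━━━━━━━━━━━━━━━━━━━━━┛  
       ┃$ █                               
       ┃                                  
       ┃                                  


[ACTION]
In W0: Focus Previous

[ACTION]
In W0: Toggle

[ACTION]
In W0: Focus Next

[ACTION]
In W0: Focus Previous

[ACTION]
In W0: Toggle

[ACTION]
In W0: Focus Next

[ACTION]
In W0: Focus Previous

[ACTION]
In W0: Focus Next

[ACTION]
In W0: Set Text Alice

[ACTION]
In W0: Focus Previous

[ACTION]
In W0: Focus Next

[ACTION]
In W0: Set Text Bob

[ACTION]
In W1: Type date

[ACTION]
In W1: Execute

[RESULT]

                                          
                                          
            ┏━━━━━━━━━━━━━━━━━━━━━━━━━━━━━
         ┏━━━━━━━━━━━━━━━━━━━━━━━━━━━━━┓  
         ┃ FileViewer                  ┃──
         ┠─────────────────────────────┨  
       ┏━┃2024-01-15 00:00:02.319 [WAR▲┃━━
       ┃ ┃2024-01-15 00:00:03.797 [ERR█┃  
       ┠─┃2024-01-15 00:00:06.768 [INF░┃──
       ┃$┃2024-01-15 00:00:06.867 [ERR░┃  
       ┃k┃2024-01-15 00:00:08.382 [INF░┃  
       ┃k┃2024-01-15 00:00:11.684 [DEB░┃  
       ┃k┃2024-01-15 00:00:12.380 [INF░┃  
       ┃k┃2024-01-15 00:00:17.922 [ERR░┃  
       ┃$┃2024-01-15 00:00:17.633 [INF▼┃  
       ┃b┗━━━━━━━━━━━━━━━━━━━━━━━━━━━━━┛  
       ┃$ date                            
       ┃Sat Jan 3 19:40:00 UTC 2026       
       ┃$ █                               


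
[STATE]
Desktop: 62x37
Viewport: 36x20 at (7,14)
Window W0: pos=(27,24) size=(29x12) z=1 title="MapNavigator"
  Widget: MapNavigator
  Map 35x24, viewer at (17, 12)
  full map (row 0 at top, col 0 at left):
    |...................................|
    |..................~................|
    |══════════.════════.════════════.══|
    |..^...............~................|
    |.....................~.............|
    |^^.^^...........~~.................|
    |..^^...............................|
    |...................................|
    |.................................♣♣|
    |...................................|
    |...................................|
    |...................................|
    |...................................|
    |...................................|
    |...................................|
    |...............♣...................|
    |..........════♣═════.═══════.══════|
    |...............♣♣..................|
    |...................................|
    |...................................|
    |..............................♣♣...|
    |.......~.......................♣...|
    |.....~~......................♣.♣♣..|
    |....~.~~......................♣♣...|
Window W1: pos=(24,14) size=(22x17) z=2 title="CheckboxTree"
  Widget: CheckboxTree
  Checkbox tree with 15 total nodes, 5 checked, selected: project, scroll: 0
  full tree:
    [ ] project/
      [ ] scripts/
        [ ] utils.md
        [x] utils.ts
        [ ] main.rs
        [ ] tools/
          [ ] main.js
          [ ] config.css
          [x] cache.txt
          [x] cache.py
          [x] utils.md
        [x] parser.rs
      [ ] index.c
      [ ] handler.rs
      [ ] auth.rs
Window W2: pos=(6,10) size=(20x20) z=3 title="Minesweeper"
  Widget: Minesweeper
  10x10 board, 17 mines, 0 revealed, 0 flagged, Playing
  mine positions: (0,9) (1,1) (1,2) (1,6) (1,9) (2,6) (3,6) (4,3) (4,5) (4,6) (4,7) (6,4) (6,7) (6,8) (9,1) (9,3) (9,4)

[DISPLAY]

■■■■■■■■■■        ┃━━━━━━━━━━━━━━━━━
■■■■■■■■■■        ┃CheckboxTree     
■■■■■■■■■■        ┃─────────────────
■■■■■■■■■■        ┃[-] project/     
■■■■■■■■■■        ┃  [-] scripts/   
■■■■■■■■■■        ┃    [ ] utils.md 
■■■■■■■■■■        ┃    [x] utils.ts 
■■■■■■■■■■        ┃    [ ] main.rs  
■■■■■■■■■■        ┃    [-] tools/   
                  ┃      [ ] main.js
                  ┃      [ ] config.
                  ┃      [x] cache.t
                  ┃      [x] cache.p
                  ┃      [x] utils.m
                  ┃    [x] parser.rs
━━━━━━━━━━━━━━━━━━┛  [ ] index.c    
                 ┗━━━━━━━━━━━━━━━━━━
                    ┃.............@.
                    ┃...............
                    ┃...............


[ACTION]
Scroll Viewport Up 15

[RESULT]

                                    
                                    
                                    
                                    
                                    
                                    
                                    
                                    
                                    
                                    
━━━━━━━━━━━━━━━━━━┓                 
 Minesweeper      ┃                 
──────────────────┨                 
■■■■■■■■■■        ┃                 
■■■■■■■■■■        ┃━━━━━━━━━━━━━━━━━
■■■■■■■■■■        ┃CheckboxTree     
■■■■■■■■■■        ┃─────────────────
■■■■■■■■■■        ┃[-] project/     
■■■■■■■■■■        ┃  [-] scripts/   
■■■■■■■■■■        ┃    [ ] utils.md 


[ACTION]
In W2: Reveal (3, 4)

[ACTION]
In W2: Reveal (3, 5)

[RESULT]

                                    
                                    
                                    
                                    
                                    
                                    
                                    
                                    
                                    
                                    
━━━━━━━━━━━━━━━━━━┓                 
 Minesweeper      ┃                 
──────────────────┨                 
■■■■■■■■■■        ┃                 
■■■■■■■■■■        ┃━━━━━━━━━━━━━━━━━
■■■■■■■■■■        ┃CheckboxTree     
■■■■24■■■■        ┃─────────────────
■■■■■■■■■■        ┃[-] project/     
■■■■■■■■■■        ┃  [-] scripts/   
■■■■■■■■■■        ┃    [ ] utils.md 


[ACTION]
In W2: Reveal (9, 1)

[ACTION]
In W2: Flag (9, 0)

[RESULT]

                                    
                                    
                                    
                                    
                                    
                                    
                                    
                                    
                                    
                                    
━━━━━━━━━━━━━━━━━━┓                 
 Minesweeper      ┃                 
──────────────────┨                 
■■■■■■■■■✹        ┃                 
■✹✹■■■✹■■✹        ┃━━━━━━━━━━━━━━━━━
■■■■■■✹■■■        ┃CheckboxTree     
■■■■24✹■■■        ┃─────────────────
■■■✹■✹✹✹■■        ┃[-] project/     
■■■■■■■■■■        ┃  [-] scripts/   
■■■■✹■■✹✹■        ┃    [ ] utils.md 


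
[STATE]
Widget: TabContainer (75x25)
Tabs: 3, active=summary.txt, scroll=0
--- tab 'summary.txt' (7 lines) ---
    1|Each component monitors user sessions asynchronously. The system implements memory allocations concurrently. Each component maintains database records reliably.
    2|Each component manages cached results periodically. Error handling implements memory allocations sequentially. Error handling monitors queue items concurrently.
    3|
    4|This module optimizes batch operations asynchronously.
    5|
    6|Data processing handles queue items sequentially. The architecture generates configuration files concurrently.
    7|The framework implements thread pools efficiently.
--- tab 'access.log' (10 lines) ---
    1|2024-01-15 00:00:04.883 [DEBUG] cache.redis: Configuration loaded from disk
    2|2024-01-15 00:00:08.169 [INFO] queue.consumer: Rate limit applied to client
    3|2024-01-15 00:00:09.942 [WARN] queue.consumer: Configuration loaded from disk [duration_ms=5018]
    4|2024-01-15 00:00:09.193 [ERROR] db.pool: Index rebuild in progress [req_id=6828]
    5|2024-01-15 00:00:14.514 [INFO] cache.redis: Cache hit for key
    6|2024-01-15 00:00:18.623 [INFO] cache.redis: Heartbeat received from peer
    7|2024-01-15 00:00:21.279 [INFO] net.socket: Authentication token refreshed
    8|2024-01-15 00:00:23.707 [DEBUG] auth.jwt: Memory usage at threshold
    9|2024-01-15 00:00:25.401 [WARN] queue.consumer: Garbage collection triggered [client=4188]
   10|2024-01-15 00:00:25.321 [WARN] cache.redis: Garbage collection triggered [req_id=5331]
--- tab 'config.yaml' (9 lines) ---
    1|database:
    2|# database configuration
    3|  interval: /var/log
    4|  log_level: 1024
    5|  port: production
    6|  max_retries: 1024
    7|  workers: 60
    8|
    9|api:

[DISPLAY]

[summary.txt]│ access.log │ config.yaml                                    
───────────────────────────────────────────────────────────────────────────
Each component monitors user sessions asynchronously. The system implements
Each component manages cached results periodically. Error handling implemen
                                                                           
This module optimizes batch operations asynchronously.                     
                                                                           
Data processing handles queue items sequentially. The architecture generate
The framework implements thread pools efficiently.                         
                                                                           
                                                                           
                                                                           
                                                                           
                                                                           
                                                                           
                                                                           
                                                                           
                                                                           
                                                                           
                                                                           
                                                                           
                                                                           
                                                                           
                                                                           
                                                                           


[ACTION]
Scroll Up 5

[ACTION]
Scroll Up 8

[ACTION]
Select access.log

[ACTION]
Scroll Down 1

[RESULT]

 summary.txt │[access.log]│ config.yaml                                    
───────────────────────────────────────────────────────────────────────────
2024-01-15 00:00:08.169 [INFO] queue.consumer: Rate limit applied to client
2024-01-15 00:00:09.942 [WARN] queue.consumer: Configuration loaded from di
2024-01-15 00:00:09.193 [ERROR] db.pool: Index rebuild in progress [req_id=
2024-01-15 00:00:14.514 [INFO] cache.redis: Cache hit for key              
2024-01-15 00:00:18.623 [INFO] cache.redis: Heartbeat received from peer   
2024-01-15 00:00:21.279 [INFO] net.socket: Authentication token refreshed  
2024-01-15 00:00:23.707 [DEBUG] auth.jwt: Memory usage at threshold        
2024-01-15 00:00:25.401 [WARN] queue.consumer: Garbage collection triggered
2024-01-15 00:00:25.321 [WARN] cache.redis: Garbage collection triggered [r
                                                                           
                                                                           
                                                                           
                                                                           
                                                                           
                                                                           
                                                                           
                                                                           
                                                                           
                                                                           
                                                                           
                                                                           
                                                                           
                                                                           


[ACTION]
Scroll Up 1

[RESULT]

 summary.txt │[access.log]│ config.yaml                                    
───────────────────────────────────────────────────────────────────────────
2024-01-15 00:00:04.883 [DEBUG] cache.redis: Configuration loaded from disk
2024-01-15 00:00:08.169 [INFO] queue.consumer: Rate limit applied to client
2024-01-15 00:00:09.942 [WARN] queue.consumer: Configuration loaded from di
2024-01-15 00:00:09.193 [ERROR] db.pool: Index rebuild in progress [req_id=
2024-01-15 00:00:14.514 [INFO] cache.redis: Cache hit for key              
2024-01-15 00:00:18.623 [INFO] cache.redis: Heartbeat received from peer   
2024-01-15 00:00:21.279 [INFO] net.socket: Authentication token refreshed  
2024-01-15 00:00:23.707 [DEBUG] auth.jwt: Memory usage at threshold        
2024-01-15 00:00:25.401 [WARN] queue.consumer: Garbage collection triggered
2024-01-15 00:00:25.321 [WARN] cache.redis: Garbage collection triggered [r
                                                                           
                                                                           
                                                                           
                                                                           
                                                                           
                                                                           
                                                                           
                                                                           
                                                                           
                                                                           
                                                                           
                                                                           
                                                                           
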